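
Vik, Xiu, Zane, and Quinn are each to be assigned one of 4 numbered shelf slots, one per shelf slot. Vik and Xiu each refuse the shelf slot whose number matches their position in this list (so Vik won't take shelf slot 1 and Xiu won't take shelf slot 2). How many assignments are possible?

Let Aᵢ (for i ∈ {1, 2}) be the placements that put person i in their forbidden shelf slot. Any j of these fix j positions, leaving (4−j)! ways to fill the rest, and there are C(2,j) ways to pick which j.
By inclusion–exclusion, the number of valid placements is Σ_{j=0}^{2} (−1)^j C(2,j)·(4−j)!.
Computing: 24 − 12 + 2 = 14.

14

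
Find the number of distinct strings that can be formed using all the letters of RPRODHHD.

RPRODHHD has 8 letters with D appearing twice, H appearing twice, and R appearing twice.
The number of distinct arrangements is 8!/(2!·2!·2!) = 40320/8 = 5040.

5040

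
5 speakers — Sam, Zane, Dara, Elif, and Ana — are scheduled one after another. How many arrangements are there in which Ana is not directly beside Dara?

There are 5! = 120 arrangements in all. If Ana and Dara are adjacent, merging them into one block gives 2·(4)! = 48 arrangements.
So 120 − 48 = 72 arrangements keep them apart.

72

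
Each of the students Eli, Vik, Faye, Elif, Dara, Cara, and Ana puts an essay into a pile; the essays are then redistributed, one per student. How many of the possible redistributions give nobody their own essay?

1854

Count assignments avoiding every fixed point. For any j of the 7 students fixed to their own essay, the other 7−j can be arranged in (7−j)! ways.
By inclusion–exclusion this is Σ_{j=0}^{7} (−1)^j C(7,j)·(7−j)!.
Computing: 5040 − 5040 + 2520 − 840 + 210 − 42 + 7 − 1 = 1854.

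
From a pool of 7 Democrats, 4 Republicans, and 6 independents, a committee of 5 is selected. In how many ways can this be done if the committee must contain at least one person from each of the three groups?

Unrestricted: C(17,5) = 6188 ways to pick any 5 of the 17.
Selections missing a whole group: no Democrats → C(10,5) = 252; no Republicans → C(13,5) = 1287; no independents → C(11,5) = 462.
Add back selections omitting two groups (i.e. drawn from a single group): C(7,5) + C(4,5) + C(6,5) = 27.
By inclusion–exclusion: 6188 − 2001 + 27 = 4214.

4214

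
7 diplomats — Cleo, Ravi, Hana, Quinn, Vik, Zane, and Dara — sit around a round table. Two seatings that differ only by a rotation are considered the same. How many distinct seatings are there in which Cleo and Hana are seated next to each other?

240

Glue Cleo and Hana into a block (2 internal orders). Seating 6 units around a circle gives (5)! arrangements.
So 2 × (5)! = 2 × 120 = 240.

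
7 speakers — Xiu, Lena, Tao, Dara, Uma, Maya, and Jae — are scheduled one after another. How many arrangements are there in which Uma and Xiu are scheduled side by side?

Treat {Uma, Xiu} as a single unit. There are 6 units to order, and the pair itself can be ordered 2 ways.
So the count is 2·(6)! = 1440.

1440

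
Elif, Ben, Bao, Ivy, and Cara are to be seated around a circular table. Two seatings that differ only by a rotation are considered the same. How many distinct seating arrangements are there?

Seat Elif anywhere (absorbing the rotational symmetry), then permute the other 4: (4)! = 24.

24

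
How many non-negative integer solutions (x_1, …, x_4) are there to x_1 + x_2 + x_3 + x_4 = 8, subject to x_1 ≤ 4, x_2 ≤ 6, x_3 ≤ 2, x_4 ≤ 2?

41

By stars and bars, unrestricted non-negative solutions to x_1+…+x_4 = 8 number C(8+3,3) = 165.
Subtract solutions that violate a single cap (substitute x_i' = x_i − (cap_i+1)): x_1 ≥ 5 gives C(6,3) = 20; x_2 ≥ 7 gives C(4,3) = 4; x_3 ≥ 3 gives C(8,3) = 56; x_4 ≥ 3 gives C(8,3) = 56. Together 136.
Add back pairs where two caps are both exceeded: 0 + 1 + 1 + 0 + 0 + 10 = 12.
By inclusion–exclusion the count is 165 − 136 + 12 = 41.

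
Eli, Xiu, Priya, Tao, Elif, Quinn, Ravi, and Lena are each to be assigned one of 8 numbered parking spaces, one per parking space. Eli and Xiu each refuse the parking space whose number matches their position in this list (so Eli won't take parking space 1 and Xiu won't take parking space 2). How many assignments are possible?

30960

Let Aᵢ (for i ∈ {1, 2}) be the placements that put person i in their forbidden parking space. Any j of these fix j positions, leaving (8−j)! ways to fill the rest, and there are C(2,j) ways to pick which j.
By inclusion–exclusion, the number of valid placements is Σ_{j=0}^{2} (−1)^j C(2,j)·(8−j)!.
Computing: 40320 − 10080 + 720 = 30960.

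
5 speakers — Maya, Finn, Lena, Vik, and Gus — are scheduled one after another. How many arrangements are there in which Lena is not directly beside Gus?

There are 5! = 120 arrangements in all. If Lena and Gus are adjacent, merging them into one block gives 2·(4)! = 48 arrangements.
Complementary counting: 120 − 48 = 72.

72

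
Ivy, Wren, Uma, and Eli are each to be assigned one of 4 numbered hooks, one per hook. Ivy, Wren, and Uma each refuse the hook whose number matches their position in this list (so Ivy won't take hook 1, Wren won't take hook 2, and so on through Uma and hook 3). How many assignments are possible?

11

Let Aᵢ (for i ∈ {1, 2, 3}) be the placements that put person i in their forbidden hook. Any j of these fix j positions, leaving (4−j)! ways to fill the rest, and there are C(3,j) ways to pick which j.
By inclusion–exclusion, the number of valid placements is Σ_{j=0}^{3} (−1)^j C(3,j)·(4−j)!.
Computing: 24 − 18 + 6 − 1 = 11.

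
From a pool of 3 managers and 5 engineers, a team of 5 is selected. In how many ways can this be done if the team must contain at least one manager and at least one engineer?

55

With no constraint there are C(8,5) = 56 possible selections.
Selections missing a whole group: no managers → C(5,5) = 1; no engineers → C(3,5) = 0.
Both groups omitted at once is impossible, so 56 − 1 = 55.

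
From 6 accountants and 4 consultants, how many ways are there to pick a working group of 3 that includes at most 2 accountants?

Split by how many accountants are chosen (0 through 2).
Sum: C(6,0)·C(4,3) + C(6,1)·C(4,2) + C(6,2)·C(4,1) = 4 + 36 + 60 = 100.

100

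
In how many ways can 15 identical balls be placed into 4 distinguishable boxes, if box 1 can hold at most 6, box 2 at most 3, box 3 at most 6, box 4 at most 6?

74

Ignoring the caps, the number of non-negative solutions to x_1+…+x_4 = 15 is C(18,3) = 816.
Subtract solutions that violate a single cap (substitute x_i' = x_i − (cap_i+1)): x_1 ≥ 7 gives C(11,3) = 165; x_2 ≥ 4 gives C(14,3) = 364; x_3 ≥ 7 gives C(11,3) = 165; x_4 ≥ 7 gives C(11,3) = 165. Together 859.
Add back pairs where two caps are both exceeded: 35 + 4 + 4 + 35 + 35 + 4 = 117.
By inclusion–exclusion the count is 816 − 859 + 117 = 74.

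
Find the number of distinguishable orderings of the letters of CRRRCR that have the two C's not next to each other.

10

Total arrangements of CRRRCR: 6!/(4!·2!) = 15.
Arrangements with the C's together: treat CC as one letter, giving (5)!/(4!) = 5.
Subtracting, 15 − 5 = 10 arrangements keep the C's apart.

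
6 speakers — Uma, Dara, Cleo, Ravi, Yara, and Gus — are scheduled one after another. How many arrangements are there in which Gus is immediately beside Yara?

Glue Gus and Yara into one block (2 internal orders), leaving 5 units to arrange in a row.
So the count is 2·(5)! = 240.

240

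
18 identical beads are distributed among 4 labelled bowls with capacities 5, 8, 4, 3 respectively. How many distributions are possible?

Without the upper bounds there are C(21,3) = 1330 ways to split 18 among 4 bowls.
Subtract solutions that violate a single cap (substitute x_i' = x_i − (cap_i+1)): x_1 ≥ 6 gives C(15,3) = 455; x_2 ≥ 9 gives C(12,3) = 220; x_3 ≥ 5 gives C(16,3) = 560; x_4 ≥ 4 gives C(17,3) = 680. Together 1915.
Add back pairs where two caps are both exceeded: 20 + 120 + 165 + 35 + 56 + 220 = 616.
Subtract triples: 0 + 0 + 20 + 1 = 21.
By inclusion–exclusion the count is 1330 − 1915 + 616 − 21 = 10.

10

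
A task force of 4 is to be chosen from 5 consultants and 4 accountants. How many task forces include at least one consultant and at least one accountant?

With no constraint there are C(9,4) = 126 possible selections.
Subtract selections that omit an entire group: no consultants → C(4,4) = 1; no accountants → C(5,4) = 5.
Both groups omitted at once is impossible, so 126 − 6 = 120.

120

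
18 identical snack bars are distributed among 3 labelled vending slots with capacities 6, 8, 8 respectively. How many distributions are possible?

By stars and bars, unrestricted non-negative solutions to x_1+…+x_3 = 18 number C(18+2,2) = 190.
Subtract solutions that violate a single cap (substitute x_i' = x_i − (cap_i+1)): x_1 ≥ 7 gives C(13,2) = 78; x_2 ≥ 9 gives C(11,2) = 55; x_3 ≥ 9 gives C(11,2) = 55. Together 188.
Add back pairs where two caps are both exceeded: 6 + 6 + 1 = 13.
By inclusion–exclusion the count is 190 − 188 + 13 = 15.

15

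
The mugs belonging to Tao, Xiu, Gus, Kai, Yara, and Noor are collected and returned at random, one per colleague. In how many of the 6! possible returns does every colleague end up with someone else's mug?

Let Aᵢ be the assignments in which colleague i gets their own mug. We want the size of the complement of A₁∪…∪A_6.
By inclusion–exclusion this is Σ_{j=0}^{6} (−1)^j C(6,j)·(6−j)!.
Computing: 720 − 720 + 360 − 120 + 30 − 6 + 1 = 265.

265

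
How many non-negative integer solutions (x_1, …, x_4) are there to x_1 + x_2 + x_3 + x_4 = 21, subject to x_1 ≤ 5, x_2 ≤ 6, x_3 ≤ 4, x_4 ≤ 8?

10

By stars and bars, unrestricted non-negative solutions to x_1+…+x_4 = 21 number C(21+3,3) = 2024.
Subtract solutions that violate a single cap (substitute x_i' = x_i − (cap_i+1)): x_1 ≥ 6 gives C(18,3) = 816; x_2 ≥ 7 gives C(17,3) = 680; x_3 ≥ 5 gives C(19,3) = 969; x_4 ≥ 9 gives C(15,3) = 455. Together 2920.
Add back pairs where two caps are both exceeded: 165 + 286 + 84 + 220 + 56 + 120 = 931.
Subtract triples: 20 + 0 + 4 + 1 = 25.
By inclusion–exclusion the count is 2024 − 2920 + 931 − 25 = 10.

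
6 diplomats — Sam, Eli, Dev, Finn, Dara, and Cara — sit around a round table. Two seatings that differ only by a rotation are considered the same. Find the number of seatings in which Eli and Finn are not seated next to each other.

All circular seatings of 6 people number (5)! = 120.
Seatings with Eli beside Finn: treat them as a block with 2 internal orders, giving 2 × (4)! = 48.
Subtracting, 120 − 48 = 72.

72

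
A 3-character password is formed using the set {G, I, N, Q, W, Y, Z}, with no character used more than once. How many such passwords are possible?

This is a permutation of 3 out of 7: P(7,3) = 7!/4!.
That product is 7 × 6 × 5 = 210.

210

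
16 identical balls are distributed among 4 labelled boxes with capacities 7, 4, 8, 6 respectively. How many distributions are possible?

170

Ignoring the caps, the number of non-negative solutions to x_1+…+x_4 = 16 is C(19,3) = 969.
Subtract solutions that violate a single cap (substitute x_i' = x_i − (cap_i+1)): x_1 ≥ 8 gives C(11,3) = 165; x_2 ≥ 5 gives C(14,3) = 364; x_3 ≥ 9 gives C(10,3) = 120; x_4 ≥ 7 gives C(12,3) = 220. Together 869.
Add back pairs where two caps are both exceeded: 20 + 0 + 4 + 10 + 35 + 1 = 70.
By inclusion–exclusion the count is 969 − 869 + 70 = 170.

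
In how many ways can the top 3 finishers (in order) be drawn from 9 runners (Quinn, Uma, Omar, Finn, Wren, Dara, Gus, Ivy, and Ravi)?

504

There are 9 choices for 1st place, 8 for 2nd, and 7 for 3rd.
That gives 9 × 8 × 7 = 504.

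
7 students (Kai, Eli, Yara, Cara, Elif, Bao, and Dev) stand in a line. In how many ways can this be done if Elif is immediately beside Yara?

Glue Elif and Yara into one block (2 internal orders), leaving 6 units to arrange in a row.
That gives 2 × 6! = 2 × 720 = 1440.

1440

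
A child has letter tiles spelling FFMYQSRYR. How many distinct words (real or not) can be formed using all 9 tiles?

The 9 letters of FFMYQSRYR have repeats: F appearing twice, R appearing twice, and Y appearing twice.
The number of distinct arrangements is 9!/(2!·2!·2!) = 362880/8 = 45360.

45360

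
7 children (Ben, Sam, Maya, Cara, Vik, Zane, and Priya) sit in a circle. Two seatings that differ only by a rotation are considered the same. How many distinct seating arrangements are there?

720

Seat Ben anywhere (absorbing the rotational symmetry), then permute the other 6: (6)! = 720.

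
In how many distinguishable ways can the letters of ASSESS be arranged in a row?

Letter multiplicities in ASSESS: A×1, E×1, S×4.
Dividing 6! = 720 by 4! = 24 for the repeated letters gives 30.

30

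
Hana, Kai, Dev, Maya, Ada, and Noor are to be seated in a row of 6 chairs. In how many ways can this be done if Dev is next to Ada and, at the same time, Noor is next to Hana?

96

Treat {Dev,Ada} as one block (2 orders) and {Noor,Hana} as another (2 orders).
That leaves 4 units to arrange: 2 × 2 × 4! = 4 × 24 = 96.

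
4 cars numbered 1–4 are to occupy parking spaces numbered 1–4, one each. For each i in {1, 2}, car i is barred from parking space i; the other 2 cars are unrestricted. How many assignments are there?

Let Aᵢ (for i ∈ {1, 2}) be the placements that put car i in its forbidden parking space. Any j of these fix j positions, leaving (4−j)! ways to fill the rest, and there are C(2,j) ways to pick which j.
By inclusion–exclusion, the number of valid placements is Σ_{j=0}^{2} (−1)^j C(2,j)·(4−j)!.
Computing: 24 − 12 + 2 = 14.

14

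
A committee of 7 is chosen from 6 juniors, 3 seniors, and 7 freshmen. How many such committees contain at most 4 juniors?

Split by how many juniors are chosen (0 through 4).
Sum: C(6,0)·C(10,7) + C(6,1)·C(10,6) + C(6,2)·C(10,5) + C(6,3)·C(10,4) + C(6,4)·C(10,3) = 120 + 1260 + 3780 + 4200 + 1800 = 11160.

11160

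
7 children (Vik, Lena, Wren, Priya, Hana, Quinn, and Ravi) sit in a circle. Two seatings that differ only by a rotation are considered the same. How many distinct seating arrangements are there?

Around a circle, 7 distinct people have 7!/7 = (6)! = 720 rotationally distinct seatings.

720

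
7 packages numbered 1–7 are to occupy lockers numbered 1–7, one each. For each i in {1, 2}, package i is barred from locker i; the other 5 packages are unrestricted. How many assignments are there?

Let Aᵢ (for i ∈ {1, 2}) be the placements that put package i in its forbidden locker. Any j of these fix j positions, leaving (7−j)! ways to fill the rest, and there are C(2,j) ways to pick which j.
By inclusion–exclusion, the number of valid placements is Σ_{j=0}^{2} (−1)^j C(2,j)·(7−j)!.
Computing: 5040 − 1440 + 120 = 3720.

3720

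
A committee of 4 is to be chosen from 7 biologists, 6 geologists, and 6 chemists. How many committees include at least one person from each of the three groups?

2016

Unrestricted: C(19,4) = 3876 ways to pick any 4 of the 19.
Selections missing a whole group: no biologists → C(12,4) = 495; no geologists → C(13,4) = 715; no chemists → C(13,4) = 715.
Add back selections omitting two groups (i.e. drawn from a single group): C(7,4) + C(6,4) + C(6,4) = 65.
By inclusion–exclusion: 3876 − 1925 + 65 = 2016.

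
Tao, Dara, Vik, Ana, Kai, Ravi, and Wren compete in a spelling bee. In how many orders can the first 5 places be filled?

2520

This is an ordered selection of 5 from 7: P(7,5).
That gives 7 × 6 × 5 × 4 × 3 = 2520.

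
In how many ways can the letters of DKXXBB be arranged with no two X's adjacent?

Total arrangements of DKXXBB: 6!/(2!·2!) = 180.
Arrangements with the X's together: treat XX as one letter, giving (5)!/(2!) = 60.
Hence 180 − 60 = 120.

120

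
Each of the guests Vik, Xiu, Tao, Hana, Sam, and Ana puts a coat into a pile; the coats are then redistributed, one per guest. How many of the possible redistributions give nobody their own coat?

This is the derangement count D_6: permutations of 6 items with no fixed point.
By inclusion–exclusion this is Σ_{j=0}^{6} (−1)^j C(6,j)·(6−j)!.
Computing: 720 − 720 + 360 − 120 + 30 − 6 + 1 = 265.

265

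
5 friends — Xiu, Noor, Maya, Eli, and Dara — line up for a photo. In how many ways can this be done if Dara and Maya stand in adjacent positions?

Treat {Dara, Maya} as a single unit. There are 4 units to order, and the pair itself can be ordered 2 ways.
So the count is 2·(4)! = 48.

48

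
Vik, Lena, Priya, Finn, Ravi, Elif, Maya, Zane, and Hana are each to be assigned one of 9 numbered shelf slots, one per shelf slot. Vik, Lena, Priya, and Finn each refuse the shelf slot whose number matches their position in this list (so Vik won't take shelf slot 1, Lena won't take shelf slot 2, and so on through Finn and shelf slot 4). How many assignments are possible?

229080

Let Aᵢ (for 1 ≤ i ≤ 4) be the placements that put person i in their forbidden shelf slot. Any j of these fix j positions, leaving (9−j)! ways to fill the rest, and there are C(4,j) ways to pick which j.
By inclusion–exclusion, the number of valid placements is Σ_{j=0}^{4} (−1)^j C(4,j)·(9−j)!.
Computing: 362880 − 161280 + 30240 − 2880 + 120 = 229080.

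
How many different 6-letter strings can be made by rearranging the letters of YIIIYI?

15

YIIIYI has 6 letters with I appearing 4 times and Y appearing twice.
So there are 6! / (4!·2!) = 15 distinguishable arrangements.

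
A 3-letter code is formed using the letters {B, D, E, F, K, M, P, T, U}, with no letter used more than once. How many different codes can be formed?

With no repetition, fill the 3 letters in order: 9 choices, then 8, down to 7.
That product is 9 × 8 × 7 = 504.

504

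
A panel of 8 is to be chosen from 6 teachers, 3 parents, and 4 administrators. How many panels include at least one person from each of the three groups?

1233

With no constraint there are C(13,8) = 1287 possible selections.
Subtract selections that omit an entire group: no teachers → C(7,8) = 0; no parents → C(10,8) = 45; no administrators → C(9,8) = 9.
Add back selections omitting two groups (i.e. drawn from a single group): C(6,8) + C(3,8) + C(4,8) = 0.
By inclusion–exclusion: 1287 − 54 + 0 = 1233.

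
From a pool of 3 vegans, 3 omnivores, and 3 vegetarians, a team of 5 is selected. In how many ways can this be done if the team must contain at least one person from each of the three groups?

108

Unrestricted: C(9,5) = 126 ways to pick any 5 of the 9.
Subtract selections that omit an entire group: no vegans → C(6,5) = 6; no omnivores → C(6,5) = 6; no vegetarians → C(6,5) = 6.
Add back selections omitting two groups (i.e. drawn from a single group): C(3,5) + C(3,5) + C(3,5) = 0.
By inclusion–exclusion: 126 − 18 + 0 = 108.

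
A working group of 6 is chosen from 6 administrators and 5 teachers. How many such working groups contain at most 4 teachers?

456

Split by how many teachers are chosen (0 through 4).
Sum: C(5,0)·C(6,6) + C(5,1)·C(6,5) + C(5,2)·C(6,4) + C(5,3)·C(6,3) + C(5,4)·C(6,2) = 1 + 30 + 150 + 200 + 75 = 456.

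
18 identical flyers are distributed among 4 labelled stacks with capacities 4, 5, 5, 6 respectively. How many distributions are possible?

By stars and bars, unrestricted non-negative solutions to x_1+…+x_4 = 18 number C(18+3,3) = 1330.
Subtract solutions that violate a single cap (substitute x_i' = x_i − (cap_i+1)): x_1 ≥ 5 gives C(16,3) = 560; x_2 ≥ 6 gives C(15,3) = 455; x_3 ≥ 6 gives C(15,3) = 455; x_4 ≥ 7 gives C(14,3) = 364. Together 1834.
Add back pairs where two caps are both exceeded: 120 + 120 + 84 + 84 + 56 + 56 = 520.
Subtract triples: 4 + 1 + 1 + 0 = 6.
By inclusion–exclusion the count is 1330 − 1834 + 520 − 6 = 10.

10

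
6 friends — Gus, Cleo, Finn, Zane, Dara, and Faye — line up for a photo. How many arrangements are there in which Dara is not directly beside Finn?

There are 6! = 720 arrangements in all. If Dara and Finn are adjacent, merging them into one block gives 2·(5)! = 240 arrangements.
Complementary counting: 720 − 240 = 480.

480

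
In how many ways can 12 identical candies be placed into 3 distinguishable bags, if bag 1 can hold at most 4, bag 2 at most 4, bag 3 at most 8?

15

By stars and bars, unrestricted non-negative solutions to x_1+…+x_3 = 12 number C(12+2,2) = 91.
Subtract solutions that violate a single cap (substitute x_i' = x_i − (cap_i+1)): x_1 ≥ 5 gives C(9,2) = 36; x_2 ≥ 5 gives C(9,2) = 36; x_3 ≥ 9 gives C(5,2) = 10. Together 82.
Add back pairs where two caps are both exceeded: 6 + 0 + 0 = 6.
By inclusion–exclusion the count is 91 − 82 + 6 = 15.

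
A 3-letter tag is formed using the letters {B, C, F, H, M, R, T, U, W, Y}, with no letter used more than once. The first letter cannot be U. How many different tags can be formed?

The first letter has 10−1 = 9 choices (anything except U).
The remaining 2 letters are filled from the other 9 symbols without repetition: 9 × 8 = 72.
Total: 9 × 72 = 648.

648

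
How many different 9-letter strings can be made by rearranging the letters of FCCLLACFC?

Letter multiplicities in FCCLLACFC: A×1, C×4, F×2, L×2.
Dividing 9! = 362880 by 4!·2!·2! = 96 for the repeated letters gives 3780.

3780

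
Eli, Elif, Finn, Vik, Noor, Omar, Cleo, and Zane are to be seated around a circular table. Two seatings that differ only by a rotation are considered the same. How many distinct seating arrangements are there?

5040

Around a circle, 8 distinct people have 8!/8 = (7)! = 5040 rotationally distinct seatings.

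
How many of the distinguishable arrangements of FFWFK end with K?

4

With the last slot taken by K, it remains to arrange the other 4 letters (FFWF).
Those 4 letters have F appearing 3 times, giving (4)!/(3!) = 4.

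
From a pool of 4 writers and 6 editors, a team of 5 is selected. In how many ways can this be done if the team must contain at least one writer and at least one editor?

With no constraint there are C(10,5) = 252 possible selections.
Selections missing a whole group: no writers → C(6,5) = 6; no editors → C(4,5) = 0.
Both groups omitted at once is impossible, so 252 − 6 = 246.

246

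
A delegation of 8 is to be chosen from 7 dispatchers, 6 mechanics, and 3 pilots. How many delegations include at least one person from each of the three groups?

11529

With no constraint there are C(16,8) = 12870 possible selections.
Selections missing a whole group: no dispatchers → C(9,8) = 9; no mechanics → C(10,8) = 45; no pilots → C(13,8) = 1287.
Add back selections omitting two groups (i.e. drawn from a single group): C(7,8) + C(6,8) + C(3,8) = 0.
By inclusion–exclusion: 12870 − 1341 + 0 = 11529.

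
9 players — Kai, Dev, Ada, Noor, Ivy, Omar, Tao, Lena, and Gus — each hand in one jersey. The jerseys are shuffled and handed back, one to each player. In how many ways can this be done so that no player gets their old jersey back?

Count assignments avoiding every fixed point. For any j of the 9 players fixed to their old jersey, the other 9−j can be arranged in (9−j)! ways.
By inclusion–exclusion this is Σ_{j=0}^{9} (−1)^j C(9,j)·(9−j)!.
Computing: 362880 − 362880 + 181440 − 60480 + 15120 − 3024 + 504 − 72 + 9 − 1 = 133496.

133496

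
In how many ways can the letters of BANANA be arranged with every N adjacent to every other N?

20

Treat the 2 copies of N as a single block. The multiset to arrange is then {NN, A, A, A, B}, 5 items in all.
That gives (5)!/(3!) = 20 arrangements.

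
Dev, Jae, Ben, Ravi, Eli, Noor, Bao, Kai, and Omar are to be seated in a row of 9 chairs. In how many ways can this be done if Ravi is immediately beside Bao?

Treat {Ravi, Bao} as a single unit. There are 8 units to order, and the pair itself can be ordered 2 ways.
So the count is 2·(8)! = 80640.

80640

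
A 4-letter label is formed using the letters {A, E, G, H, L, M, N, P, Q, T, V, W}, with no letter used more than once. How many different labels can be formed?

With no repetition, fill the 4 letters in order: 12 choices, then 11, down to 9.
That product is 12 × 11 × 10 × 9 = 11880.

11880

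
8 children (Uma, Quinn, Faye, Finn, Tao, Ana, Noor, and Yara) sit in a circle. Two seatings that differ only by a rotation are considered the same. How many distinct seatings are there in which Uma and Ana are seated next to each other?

1440

Glue Uma and Ana into a block (2 internal orders). Seating 7 units around a circle gives (6)! arrangements.
So 2 × (6)! = 2 × 720 = 1440.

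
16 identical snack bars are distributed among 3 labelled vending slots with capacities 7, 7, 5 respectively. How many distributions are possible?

Ignoring the caps, the number of non-negative solutions to x_1+…+x_3 = 16 is C(18,2) = 153.
Subtract solutions that violate a single cap (substitute x_i' = x_i − (cap_i+1)): x_1 ≥ 8 gives C(10,2) = 45; x_2 ≥ 8 gives C(10,2) = 45; x_3 ≥ 6 gives C(12,2) = 66. Together 156.
Add back pairs where two caps are both exceeded: 1 + 6 + 6 = 13.
By inclusion–exclusion the count is 153 − 156 + 13 = 10.

10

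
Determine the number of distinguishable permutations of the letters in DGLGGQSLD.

15120

The 9 letters of DGLGGQSLD have repeats: D appearing twice, G appearing 3 times, and L appearing twice.
So there are 9! / (3!·2!·2!) = 15120 distinguishable arrangements.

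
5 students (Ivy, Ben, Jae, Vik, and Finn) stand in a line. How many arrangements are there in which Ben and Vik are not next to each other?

72

Of the 5! = 120 arrangements, those with Ben and Vik adjacent number 2 × 4! = 48 (treat the pair as a block with 2 internal orders).
Complementary counting: 120 − 48 = 72.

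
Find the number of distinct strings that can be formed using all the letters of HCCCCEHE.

420

Letter multiplicities in HCCCCEHE: C×4, E×2, H×2.
Dividing 8! = 40320 by 4!·2!·2! = 96 for the repeated letters gives 420.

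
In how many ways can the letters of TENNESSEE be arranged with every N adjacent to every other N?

840

Treat the 2 copies of N as a single block. The multiset to arrange is then {NN, E, E, E, E, S, S, T}, 8 items in all.
That gives (8)!/(4!·2!) = 840 arrangements.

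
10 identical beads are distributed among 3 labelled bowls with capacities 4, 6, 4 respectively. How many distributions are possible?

15

Without the upper bounds there are C(12,2) = 66 ways to split 10 among 3 bowls.
Subtract solutions that violate a single cap (substitute x_i' = x_i − (cap_i+1)): x_1 ≥ 5 gives C(7,2) = 21; x_2 ≥ 7 gives C(5,2) = 10; x_3 ≥ 5 gives C(7,2) = 21. Together 52.
Add back pairs where two caps are both exceeded: 0 + 1 + 0 = 1.
By inclusion–exclusion the count is 66 − 52 + 1 = 15.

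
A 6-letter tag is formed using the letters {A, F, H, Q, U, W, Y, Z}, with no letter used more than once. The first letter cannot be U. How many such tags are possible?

The first letter has 8−1 = 7 choices (anything except U).
The remaining 5 letters are filled from the other 7 symbols without repetition: 7 × 6 × 5 × 4 × 3 = 2520.
Total: 7 × 2520 = 17640.

17640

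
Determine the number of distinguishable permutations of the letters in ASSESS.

Letter multiplicities in ASSESS: A×1, E×1, S×4.
The number of distinct arrangements is 6!/(4!) = 720/24 = 30.

30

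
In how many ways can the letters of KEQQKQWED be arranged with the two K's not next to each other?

Total arrangements of KEQQKQWED: 9!/(3!·2!·2!) = 15120.
If the two K's are adjacent, glue them into one block, leaving 8 items to arrange: (8)!/(3!·2!) = 3360 ways.
Subtracting, 15120 − 3360 = 11760 arrangements keep the K's apart.

11760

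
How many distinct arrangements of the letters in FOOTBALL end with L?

2520

With the last slot taken by L, it remains to arrange the other 7 letters (FOOTBAL).
Those 7 letters have O appearing twice, giving (7)!/(2!) = 2520.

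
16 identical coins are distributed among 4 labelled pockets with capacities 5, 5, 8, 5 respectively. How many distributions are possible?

108

Without the upper bounds there are C(19,3) = 969 ways to split 16 among 4 pockets.
Subtract solutions that violate a single cap (substitute x_i' = x_i − (cap_i+1)): x_1 ≥ 6 gives C(13,3) = 286; x_2 ≥ 6 gives C(13,3) = 286; x_3 ≥ 9 gives C(10,3) = 120; x_4 ≥ 6 gives C(13,3) = 286. Together 978.
Add back pairs where two caps are both exceeded: 35 + 4 + 35 + 4 + 35 + 4 = 117.
By inclusion–exclusion the count is 969 − 978 + 117 = 108.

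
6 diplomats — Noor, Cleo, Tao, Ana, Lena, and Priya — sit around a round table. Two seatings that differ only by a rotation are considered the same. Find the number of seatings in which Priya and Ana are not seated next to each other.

72

All circular seatings of 6 people number (5)! = 120.
Seatings with Priya beside Ana: treat them as a block with 2 internal orders, giving 2 × (4)! = 48.
Subtracting, 120 − 48 = 72.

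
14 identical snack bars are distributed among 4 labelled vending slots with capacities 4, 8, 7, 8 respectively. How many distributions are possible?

270

Without the upper bounds there are C(17,3) = 680 ways to split 14 among 4 vending slots.
Subtract solutions that violate a single cap (substitute x_i' = x_i − (cap_i+1)): x_1 ≥ 5 gives C(12,3) = 220; x_2 ≥ 9 gives C(8,3) = 56; x_3 ≥ 8 gives C(9,3) = 84; x_4 ≥ 9 gives C(8,3) = 56. Together 416.
Add back pairs where two caps are both exceeded: 1 + 4 + 1 + 0 + 0 + 0 = 6.
By inclusion–exclusion the count is 680 − 416 + 6 = 270.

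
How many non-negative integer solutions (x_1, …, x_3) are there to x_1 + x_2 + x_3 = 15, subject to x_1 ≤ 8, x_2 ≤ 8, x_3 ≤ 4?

20

Without the upper bounds there are C(17,2) = 136 ways to split 15 among 3 variables.
Subtract solutions that violate a single cap (substitute x_i' = x_i − (cap_i+1)): x_1 ≥ 9 gives C(8,2) = 28; x_2 ≥ 9 gives C(8,2) = 28; x_3 ≥ 5 gives C(12,2) = 66. Together 122.
Add back pairs where two caps are both exceeded: 0 + 3 + 3 = 6.
By inclusion–exclusion the count is 136 − 122 + 6 = 20.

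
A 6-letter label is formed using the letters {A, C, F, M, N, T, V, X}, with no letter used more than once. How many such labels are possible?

20160

With no repetition, fill the 6 letters in order: 8 choices, then 7, down to 3.
8 × 7 × 6 × 5 × 4 × 3 = 20160.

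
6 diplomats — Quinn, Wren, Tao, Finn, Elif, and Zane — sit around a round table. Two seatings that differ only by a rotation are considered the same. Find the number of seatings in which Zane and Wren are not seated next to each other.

All circular seatings of 6 people number (5)! = 120.
Those with Zane next to Wren: fuse the pair into one unit and seat 5 units around a circle — 2·(4)! = 48.
Subtracting, 120 − 48 = 72.

72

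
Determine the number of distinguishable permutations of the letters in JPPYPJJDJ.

2520

JPPYPJJDJ has 9 letters with J appearing 4 times and P appearing 3 times.
So there are 9! / (4!·3!) = 2520 distinguishable arrangements.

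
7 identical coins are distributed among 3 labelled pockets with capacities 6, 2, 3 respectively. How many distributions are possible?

11

By stars and bars, unrestricted non-negative solutions to x_1+…+x_3 = 7 number C(7+2,2) = 36.
Subtract solutions that violate a single cap (substitute x_i' = x_i − (cap_i+1)): x_1 ≥ 7 gives C(2,2) = 1; x_2 ≥ 3 gives C(6,2) = 15; x_3 ≥ 4 gives C(5,2) = 10. Together 26.
Add back pairs where two caps are both exceeded: 0 + 0 + 1 = 1.
By inclusion–exclusion the count is 36 − 26 + 1 = 11.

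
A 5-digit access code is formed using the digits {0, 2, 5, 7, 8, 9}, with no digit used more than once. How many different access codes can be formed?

This is a permutation of 5 out of 6: P(6,5) = 6!/1!.
That product is 6 × 5 × 4 × 3 × 2 = 720.

720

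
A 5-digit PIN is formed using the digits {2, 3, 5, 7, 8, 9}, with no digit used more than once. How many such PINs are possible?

Choose and order 5 of the 6 symbols: the first digit has 6 options, the next 5, and so on down to 2.
That product is 6 × 5 × 4 × 3 × 2 = 720.

720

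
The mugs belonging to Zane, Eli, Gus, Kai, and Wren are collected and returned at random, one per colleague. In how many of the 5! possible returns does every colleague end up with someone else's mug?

44

Let Aᵢ be the assignments in which colleague i gets their own mug. We want the size of the complement of A₁∪…∪A_5.
By inclusion–exclusion this is Σ_{j=0}^{5} (−1)^j C(5,j)·(5−j)!.
Computing: 120 − 120 + 60 − 20 + 5 − 1 = 44.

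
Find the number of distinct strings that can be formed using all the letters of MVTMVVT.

210

Letter multiplicities in MVTMVVT: M×2, T×2, V×3.
Dividing 7! = 5040 by 3!·2!·2! = 24 for the repeated letters gives 210.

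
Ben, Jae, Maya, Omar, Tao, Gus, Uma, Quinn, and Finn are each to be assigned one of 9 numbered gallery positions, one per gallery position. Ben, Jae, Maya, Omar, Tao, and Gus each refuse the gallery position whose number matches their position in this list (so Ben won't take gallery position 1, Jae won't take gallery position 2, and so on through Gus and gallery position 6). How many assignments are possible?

Let Aᵢ (for 1 ≤ i ≤ 6) be the placements that put person i in their forbidden gallery position. Any j of these fix j positions, leaving (9−j)! ways to fill the rest, and there are C(6,j) ways to pick which j.
By inclusion–exclusion, the number of valid placements is Σ_{j=0}^{6} (−1)^j C(6,j)·(9−j)!.
Computing: 362880 − 241920 + 75600 − 14400 + 1800 − 144 + 6 = 183822.

183822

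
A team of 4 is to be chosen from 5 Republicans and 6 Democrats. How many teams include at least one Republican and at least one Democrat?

310

Unrestricted: C(11,4) = 330 ways to pick any 4 of the 11.
Selections missing a whole group: no Republicans → C(6,4) = 15; no Democrats → C(5,4) = 5.
Both groups omitted at once is impossible, so 330 − 20 = 310.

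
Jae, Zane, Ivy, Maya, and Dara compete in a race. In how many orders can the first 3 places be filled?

This is an ordered selection of 3 from 5: P(5,3).
That gives 5 × 4 × 3 = 60.

60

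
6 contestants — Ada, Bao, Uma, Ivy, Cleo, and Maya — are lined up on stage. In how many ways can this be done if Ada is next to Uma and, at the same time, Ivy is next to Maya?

96

Treat {Ada,Uma} as one block (2 orders) and {Ivy,Maya} as another (2 orders).
That leaves 4 units to arrange: 2 × 2 × 4! = 4 × 24 = 96.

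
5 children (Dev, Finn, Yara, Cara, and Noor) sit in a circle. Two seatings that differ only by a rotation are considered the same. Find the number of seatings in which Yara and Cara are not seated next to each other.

12

All circular seatings of 5 people number (4)! = 24.
Seatings with Yara beside Cara: treat them as a block with 2 internal orders, giving 2 × (3)! = 12.
Subtracting, 24 − 12 = 12.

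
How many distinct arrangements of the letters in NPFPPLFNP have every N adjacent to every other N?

Treat the 2 copies of N as a single block. The multiset to arrange is then {NN, F, F, L, P, P, P, P}, 8 items in all.
That gives (8)!/(4!·2!) = 840 arrangements.

840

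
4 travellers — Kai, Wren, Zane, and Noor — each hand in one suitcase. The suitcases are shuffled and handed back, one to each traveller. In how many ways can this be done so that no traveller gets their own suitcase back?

9

Count assignments avoiding every fixed point. For any j of the 4 travellers fixed to their own suitcase, the other 4−j can be arranged in (4−j)! ways.
By inclusion–exclusion this is Σ_{j=0}^{4} (−1)^j C(4,j)·(4−j)!.
Computing: 24 − 24 + 12 − 4 + 1 = 9.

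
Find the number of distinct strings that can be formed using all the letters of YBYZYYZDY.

YBYZYYZDY has 9 letters with Y appearing 5 times and Z appearing twice.
Dividing 9! = 362880 by 5!·2! = 240 for the repeated letters gives 1512.

1512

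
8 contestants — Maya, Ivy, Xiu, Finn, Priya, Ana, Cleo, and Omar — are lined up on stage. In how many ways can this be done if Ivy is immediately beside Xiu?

10080

Glue Ivy and Xiu into one block (2 internal orders), leaving 7 units to arrange in a row.
That gives 2 × 7! = 2 × 5040 = 10080.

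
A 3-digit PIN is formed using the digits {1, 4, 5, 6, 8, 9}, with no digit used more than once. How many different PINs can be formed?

With no repetition, fill the 3 digits in order: 6 choices, then 5, down to 4.
6 × 5 × 4 = 120.

120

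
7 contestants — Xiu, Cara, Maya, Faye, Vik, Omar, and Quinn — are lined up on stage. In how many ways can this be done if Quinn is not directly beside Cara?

There are 7! = 5040 arrangements in all. If Quinn and Cara are adjacent, merging them into one block gives 2·(6)! = 1440 arrangements.
So 5040 − 1440 = 3600 arrangements keep them apart.

3600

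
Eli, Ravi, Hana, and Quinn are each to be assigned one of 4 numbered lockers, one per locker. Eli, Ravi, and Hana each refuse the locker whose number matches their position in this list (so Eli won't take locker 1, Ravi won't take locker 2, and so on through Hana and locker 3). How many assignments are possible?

11

Let Aᵢ (for i ∈ {1, 2, 3}) be the placements that put person i in their forbidden locker. Any j of these fix j positions, leaving (4−j)! ways to fill the rest, and there are C(3,j) ways to pick which j.
By inclusion–exclusion, the number of valid placements is Σ_{j=0}^{3} (−1)^j C(3,j)·(4−j)!.
Computing: 24 − 18 + 6 − 1 = 11.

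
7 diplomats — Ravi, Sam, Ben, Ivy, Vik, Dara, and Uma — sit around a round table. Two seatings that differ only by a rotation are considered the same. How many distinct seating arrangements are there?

Fix one person's seat to break rotational symmetry; the remaining 6 people can be arranged in (6)! = 720 ways.

720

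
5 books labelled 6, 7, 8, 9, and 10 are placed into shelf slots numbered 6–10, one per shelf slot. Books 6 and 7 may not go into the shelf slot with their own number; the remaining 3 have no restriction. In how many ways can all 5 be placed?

Let Aᵢ (for i ∈ {6, 7}) be the placements that put book i in its forbidden shelf slot. Any j of these fix j positions, leaving (5−j)! ways to fill the rest, and there are C(2,j) ways to pick which j.
By inclusion–exclusion, the number of valid placements is Σ_{j=0}^{2} (−1)^j C(2,j)·(5−j)!.
Computing: 120 − 48 + 6 = 78.

78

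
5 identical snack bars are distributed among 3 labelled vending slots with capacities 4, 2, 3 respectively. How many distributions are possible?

11

By stars and bars, unrestricted non-negative solutions to x_1+…+x_3 = 5 number C(5+2,2) = 21.
Subtract solutions that violate a single cap (substitute x_i' = x_i − (cap_i+1)): x_1 ≥ 5 gives C(2,2) = 1; x_2 ≥ 3 gives C(4,2) = 6; x_3 ≥ 4 gives C(3,2) = 3. Together 10.
No two caps can be exceeded simultaneously, so the pair terms are all 0.
By inclusion–exclusion the count is 21 − 10 + 0 = 11.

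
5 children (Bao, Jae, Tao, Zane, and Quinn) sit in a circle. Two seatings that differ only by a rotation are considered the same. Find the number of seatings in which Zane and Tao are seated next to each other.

Treat {Zane, Tao} as one unit (2 internal orders) and seat the resulting 4 units around the table: (3)! circular arrangements.
So 2 × (3)! = 2 × 6 = 12.

12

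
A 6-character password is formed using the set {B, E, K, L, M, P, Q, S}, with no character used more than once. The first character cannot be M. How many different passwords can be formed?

The first character has 8−1 = 7 choices (anything except M).
The remaining 5 characters are filled from the other 7 symbols without repetition: 7 × 6 × 5 × 4 × 3 = 2520.
Total: 7 × 2520 = 17640.

17640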